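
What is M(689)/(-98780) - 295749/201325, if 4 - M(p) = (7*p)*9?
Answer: -4095195449/3977376700 ≈ -1.0296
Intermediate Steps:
M(p) = 4 - 63*p (M(p) = 4 - 7*p*9 = 4 - 63*p)
M(689)/(-98780) - 295749/201325 = (4 - 63*689)/(-98780) - 295749/201325 = (4 - 43407)*(-1/98780) - 295749*1/201325 = -43403*(-1/98780) - 295749/201325 = 43403/98780 - 295749/201325 = -4095195449/3977376700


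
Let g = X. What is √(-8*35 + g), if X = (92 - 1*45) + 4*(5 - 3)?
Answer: 15*I ≈ 15.0*I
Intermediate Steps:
X = 55 (X = (92 - 45) + 4*2 = 47 + 8 = 55)
g = 55
√(-8*35 + g) = √(-8*35 + 55) = √(-280 + 55) = √(-225) = 15*I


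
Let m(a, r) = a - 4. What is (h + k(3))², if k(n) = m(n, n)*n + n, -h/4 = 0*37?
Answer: 0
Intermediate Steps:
h = 0 (h = -0*37 = -4*0 = 0)
m(a, r) = -4 + a
k(n) = n + n*(-4 + n) (k(n) = (-4 + n)*n + n = n*(-4 + n) + n = n + n*(-4 + n))
(h + k(3))² = (0 + 3*(-3 + 3))² = (0 + 3*0)² = (0 + 0)² = 0² = 0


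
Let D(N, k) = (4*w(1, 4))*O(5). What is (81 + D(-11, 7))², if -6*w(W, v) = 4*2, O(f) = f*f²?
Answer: 3087049/9 ≈ 3.4301e+5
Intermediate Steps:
O(f) = f³
w(W, v) = -4/3 (w(W, v) = -2*2/3 = -⅙*8 = -4/3)
D(N, k) = -2000/3 (D(N, k) = (4*(-4/3))*5³ = -16/3*125 = -2000/3)
(81 + D(-11, 7))² = (81 - 2000/3)² = (-1757/3)² = 3087049/9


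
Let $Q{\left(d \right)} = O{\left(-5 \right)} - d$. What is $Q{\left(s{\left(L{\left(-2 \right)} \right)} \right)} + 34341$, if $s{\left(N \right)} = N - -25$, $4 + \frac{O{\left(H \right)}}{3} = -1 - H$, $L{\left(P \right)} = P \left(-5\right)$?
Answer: $34306$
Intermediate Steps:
$L{\left(P \right)} = - 5 P$
$O{\left(H \right)} = -15 - 3 H$ ($O{\left(H \right)} = -12 + 3 \left(-1 - H\right) = -12 - \left(3 + 3 H\right) = -15 - 3 H$)
$s{\left(N \right)} = 25 + N$ ($s{\left(N \right)} = N + 25 = 25 + N$)
$Q{\left(d \right)} = - d$ ($Q{\left(d \right)} = \left(-15 - -15\right) - d = \left(-15 + 15\right) - d = 0 - d = - d$)
$Q{\left(s{\left(L{\left(-2 \right)} \right)} \right)} + 34341 = - (25 - -10) + 34341 = - (25 + 10) + 34341 = \left(-1\right) 35 + 34341 = -35 + 34341 = 34306$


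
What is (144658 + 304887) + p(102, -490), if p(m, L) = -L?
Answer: 450035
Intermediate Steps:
(144658 + 304887) + p(102, -490) = (144658 + 304887) - 1*(-490) = 449545 + 490 = 450035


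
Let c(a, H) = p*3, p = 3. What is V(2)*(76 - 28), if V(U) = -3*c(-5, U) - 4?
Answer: -1488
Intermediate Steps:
c(a, H) = 9 (c(a, H) = 3*3 = 9)
V(U) = -31 (V(U) = -3*9 - 4 = -27 - 4 = -31)
V(2)*(76 - 28) = -31*(76 - 28) = -31*48 = -1488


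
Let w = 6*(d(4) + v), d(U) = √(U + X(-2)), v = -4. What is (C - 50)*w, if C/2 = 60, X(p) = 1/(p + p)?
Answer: -1680 + 210*√15 ≈ -866.67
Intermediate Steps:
X(p) = 1/(2*p)
d(U) = √(-¼ + U) (d(U) = √(U + (½)/(-2)) = √(U + (½)*(-½)) = √(U - ¼) = √(-¼ + U))
w = -24 + 3*√15 (w = 6*(√(-1 + 4*4)/2 - 4) = 6*(√(-1 + 16)/2 - 4) = 6*(√15/2 - 4) = 6*(-4 + √15/2) = -24 + 3*√15 ≈ -12.381)
C = 120 (C = 2*60 = 120)
(C - 50)*w = (120 - 50)*(-24 + 3*√15) = 70*(-24 + 3*√15) = -1680 + 210*√15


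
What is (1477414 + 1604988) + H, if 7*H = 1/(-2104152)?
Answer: 45400896331727/14729064 ≈ 3.0824e+6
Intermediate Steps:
H = -1/14729064 (H = (1/7)/(-2104152) = (1/7)*(-1/2104152) = -1/14729064 ≈ -6.7893e-8)
(1477414 + 1604988) + H = (1477414 + 1604988) - 1/14729064 = 3082402 - 1/14729064 = 45400896331727/14729064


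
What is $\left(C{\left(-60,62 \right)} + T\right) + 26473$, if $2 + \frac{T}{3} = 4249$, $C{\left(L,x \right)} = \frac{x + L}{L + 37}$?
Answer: $\frac{901920}{23} \approx 39214.0$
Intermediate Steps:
$C{\left(L,x \right)} = \frac{L + x}{37 + L}$
$T = 12741$ ($T = -6 + 3 \cdot 4249 = -6 + 12747 = 12741$)
$\left(C{\left(-60,62 \right)} + T\right) + 26473 = \left(\frac{-60 + 62}{37 - 60} + 12741\right) + 26473 = \left(\frac{1}{-23} \cdot 2 + 12741\right) + 26473 = \left(\left(- \frac{1}{23}\right) 2 + 12741\right) + 26473 = \left(- \frac{2}{23} + 12741\right) + 26473 = \frac{293041}{23} + 26473 = \frac{901920}{23}$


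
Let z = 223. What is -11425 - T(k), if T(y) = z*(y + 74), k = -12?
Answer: -25251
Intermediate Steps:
T(y) = 16502 + 223*y (T(y) = 223*(y + 74) = 223*(74 + y) = 16502 + 223*y)
-11425 - T(k) = -11425 - (16502 + 223*(-12)) = -11425 - (16502 - 2676) = -11425 - 1*13826 = -11425 - 13826 = -25251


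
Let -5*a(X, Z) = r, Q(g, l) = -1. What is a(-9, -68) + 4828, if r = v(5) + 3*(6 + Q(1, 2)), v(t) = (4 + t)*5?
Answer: 4816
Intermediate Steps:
v(t) = 20 + 5*t
r = 60 (r = (20 + 5*5) + 3*(6 - 1) = (20 + 25) + 3*5 = 45 + 15 = 60)
a(X, Z) = -12 (a(X, Z) = -⅕*60 = -12)
a(-9, -68) + 4828 = -12 + 4828 = 4816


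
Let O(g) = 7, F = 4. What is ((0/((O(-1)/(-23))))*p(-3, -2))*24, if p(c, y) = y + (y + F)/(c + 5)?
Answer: 0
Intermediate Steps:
p(c, y) = y + (4 + y)/(5 + c) (p(c, y) = y + (y + 4)/(c + 5) = y + (4 + y)/(5 + c))
((0/((O(-1)/(-23))))*p(-3, -2))*24 = ((0/((7/(-23))))*((4 + 6*(-2) - 3*(-2))/(5 - 3)))*24 = ((0/((7*(-1/23))))*((4 - 12 + 6)/2))*24 = ((0/(-7/23))*((½)*(-2)))*24 = ((0*(-23/7))*(-1))*24 = (0*(-1))*24 = 0*24 = 0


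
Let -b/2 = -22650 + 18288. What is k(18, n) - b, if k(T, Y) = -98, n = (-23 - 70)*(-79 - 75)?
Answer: -8822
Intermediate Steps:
n = 14322 (n = -93*(-154) = 14322)
b = 8724 (b = -2*(-22650 + 18288) = -2*(-4362) = 8724)
k(18, n) - b = -98 - 1*8724 = -98 - 8724 = -8822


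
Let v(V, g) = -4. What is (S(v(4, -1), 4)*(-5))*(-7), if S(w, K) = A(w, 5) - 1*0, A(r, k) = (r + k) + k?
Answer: 210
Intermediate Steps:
A(r, k) = r + 2*k (A(r, k) = (k + r) + k = r + 2*k)
S(w, K) = 10 + w (S(w, K) = (w + 2*5) - 1*0 = (w + 10) + 0 = (10 + w) + 0 = 10 + w)
(S(v(4, -1), 4)*(-5))*(-7) = ((10 - 4)*(-5))*(-7) = (6*(-5))*(-7) = -30*(-7) = 210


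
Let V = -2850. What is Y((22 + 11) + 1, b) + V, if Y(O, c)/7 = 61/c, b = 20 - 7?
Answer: -36623/13 ≈ -2817.2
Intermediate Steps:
b = 13
Y(O, c) = 427/c (Y(O, c) = 7*(61/c) = 427/c)
Y((22 + 11) + 1, b) + V = 427/13 - 2850 = -36623/13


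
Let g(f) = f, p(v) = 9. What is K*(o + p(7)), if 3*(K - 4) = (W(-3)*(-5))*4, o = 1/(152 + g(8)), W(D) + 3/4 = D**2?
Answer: -73491/160 ≈ -459.32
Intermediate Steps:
W(D) = -3/4 + D**2
o = 1/160 (o = 1/(152 + 8) = 1/160 ≈ 0.0062500)
K = -51 (K = 4 + (((-3/4 + (-3)**2)*(-5))*4)/3 = 4 + (((-3/4 + 9)*(-5))*4)/3 = 4 + (((33/4)*(-5))*4)/3 = 4 + (-165/4*4)/3 = 4 + (1/3)*(-165) = 4 - 55 = -51)
K*(o + p(7)) = -51*(1/160 + 9) = -51*1441/160 = -73491/160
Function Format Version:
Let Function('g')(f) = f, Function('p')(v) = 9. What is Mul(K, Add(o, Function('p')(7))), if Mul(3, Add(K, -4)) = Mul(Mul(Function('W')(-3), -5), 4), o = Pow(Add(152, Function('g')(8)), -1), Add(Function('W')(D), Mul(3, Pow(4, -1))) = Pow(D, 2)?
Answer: Rational(-73491, 160) ≈ -459.32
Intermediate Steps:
Function('W')(D) = Add(Rational(-3, 4), Pow(D, 2))
o = Rational(1, 160) (o = Pow(Add(152, 8), -1) = Pow(160, -1) = Rational(1, 160) ≈ 0.0062500)
K = -51 (K = Add(4, Mul(Rational(1, 3), Mul(Mul(Add(Rational(-3, 4), Pow(-3, 2)), -5), 4))) = Add(4, Mul(Rational(1, 3), Mul(Mul(Add(Rational(-3, 4), 9), -5), 4))) = Add(4, Mul(Rational(1, 3), Mul(Mul(Rational(33, 4), -5), 4))) = Add(4, Mul(Rational(1, 3), Mul(Rational(-165, 4), 4))) = Add(4, Mul(Rational(1, 3), -165)) = Add(4, -55) = -51)
Mul(K, Add(o, Function('p')(7))) = Mul(-51, Add(Rational(1, 160), 9)) = Mul(-51, Rational(1441, 160)) = Rational(-73491, 160)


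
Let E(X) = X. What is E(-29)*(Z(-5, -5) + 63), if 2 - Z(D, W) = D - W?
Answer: -1885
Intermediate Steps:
Z(D, W) = 2 + W - D (Z(D, W) = 2 - (D - W) = 2 + (W - D) = 2 + W - D)
E(-29)*(Z(-5, -5) + 63) = -29*((2 - 5 - 1*(-5)) + 63) = -29*((2 - 5 + 5) + 63) = -29*(2 + 63) = -29*65 = -1885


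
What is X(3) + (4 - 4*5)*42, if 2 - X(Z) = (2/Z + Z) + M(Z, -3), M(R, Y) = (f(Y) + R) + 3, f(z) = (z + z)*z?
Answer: -2093/3 ≈ -697.67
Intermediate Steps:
f(z) = 2*z² (f(z) = (2*z)*z = 2*z²)
M(R, Y) = 3 + R + 2*Y² (M(R, Y) = (2*Y² + R) + 3 = (R + 2*Y²) + 3 = 3 + R + 2*Y²)
X(Z) = -19 - 2*Z - 2/Z (X(Z) = 2 - ((2/Z + Z) + (3 + Z + 2*(-3)²)) = 2 - ((Z + 2/Z) + (3 + Z + 2*9)) = 2 - ((Z + 2/Z) + (3 + Z + 18)) = 2 - ((Z + 2/Z) + (21 + Z)) = 2 - (21 + 2*Z + 2/Z) = 2 + (-21 - 2*Z - 2/Z) = -19 - 2*Z - 2/Z)
X(3) + (4 - 4*5)*42 = (-19 - 2*3 - 2/3) + (4 - 4*5)*42 = (-19 - 6 - 2*⅓) + (4 - 20)*42 = (-19 - 6 - ⅔) - 16*42 = -77/3 - 672 = -2093/3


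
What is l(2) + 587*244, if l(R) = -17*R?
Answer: 143194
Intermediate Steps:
l(2) + 587*244 = -17*2 + 587*244 = -34 + 143228 = 143194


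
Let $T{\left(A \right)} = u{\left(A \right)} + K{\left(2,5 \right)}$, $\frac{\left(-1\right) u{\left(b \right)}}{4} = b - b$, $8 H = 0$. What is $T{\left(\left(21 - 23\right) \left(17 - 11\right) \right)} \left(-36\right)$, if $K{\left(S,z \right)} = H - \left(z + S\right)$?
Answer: $252$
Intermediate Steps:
$H = 0$ ($H = \frac{1}{8} \cdot 0 = 0$)
$K{\left(S,z \right)} = - S - z$ ($K{\left(S,z \right)} = 0 - \left(z + S\right) = 0 - \left(S + z\right) = - S - z$)
$u{\left(b \right)} = 0$ ($u{\left(b \right)} = - 4 \left(b - b\right) = \left(-4\right) 0 = 0$)
$T{\left(A \right)} = -7$ ($T{\left(A \right)} = 0 - 7 = -7$)
$T{\left(\left(21 - 23\right) \left(17 - 11\right) \right)} \left(-36\right) = \left(-7\right) \left(-36\right) = 252$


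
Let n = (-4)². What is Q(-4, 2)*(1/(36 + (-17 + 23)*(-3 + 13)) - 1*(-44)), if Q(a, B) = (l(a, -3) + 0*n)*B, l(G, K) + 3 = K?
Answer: -4225/8 ≈ -528.13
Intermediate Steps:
n = 16
l(G, K) = -3 + K
Q(a, B) = -6*B (Q(a, B) = ((-3 - 3) + 0*16)*B = (-6 + 0)*B = -6*B)
Q(-4, 2)*(1/(36 + (-17 + 23)*(-3 + 13)) - 1*(-44)) = (-6*2)*(1/(36 + (-17 + 23)*(-3 + 13)) - 1*(-44)) = -12*(1/(36 + 6*10) + 44) = -12*(1/(36 + 60) + 44) = -12*(1/96 + 44) = -12*4225/96 = -4225/8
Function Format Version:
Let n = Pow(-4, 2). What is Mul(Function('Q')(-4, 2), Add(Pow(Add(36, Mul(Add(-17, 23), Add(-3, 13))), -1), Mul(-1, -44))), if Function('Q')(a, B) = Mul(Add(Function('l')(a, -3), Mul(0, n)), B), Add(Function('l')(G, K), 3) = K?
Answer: Rational(-4225, 8) ≈ -528.13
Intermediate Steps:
n = 16
Function('l')(G, K) = Add(-3, K)
Function('Q')(a, B) = Mul(-6, B) (Function('Q')(a, B) = Mul(Add(Add(-3, -3), Mul(0, 16)), B) = Mul(Add(-6, 0), B) = Mul(-6, B))
Mul(Function('Q')(-4, 2), Add(Pow(Add(36, Mul(Add(-17, 23), Add(-3, 13))), -1), Mul(-1, -44))) = Mul(Mul(-6, 2), Add(Pow(Add(36, Mul(Add(-17, 23), Add(-3, 13))), -1), Mul(-1, -44))) = Mul(-12, Add(Pow(Add(36, Mul(6, 10)), -1), 44)) = Mul(-12, Add(Pow(Add(36, 60), -1), 44)) = Mul(-12, Add(Pow(96, -1), 44)) = Mul(-12, Add(Rational(1, 96), 44)) = Mul(-12, Rational(4225, 96)) = Rational(-4225, 8)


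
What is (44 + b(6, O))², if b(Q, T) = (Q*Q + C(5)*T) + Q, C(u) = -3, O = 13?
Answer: 2209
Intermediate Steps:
b(Q, T) = Q + Q² - 3*T (b(Q, T) = (Q*Q - 3*T) + Q = (Q² - 3*T) + Q = Q + Q² - 3*T)
(44 + b(6, O))² = (44 + (6 + 6² - 3*13))² = (44 + (6 + 36 - 39))² = (44 + 3)² = 47² = 2209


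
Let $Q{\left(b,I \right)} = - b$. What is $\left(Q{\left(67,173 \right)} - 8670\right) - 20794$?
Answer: $-29531$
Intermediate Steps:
$\left(Q{\left(67,173 \right)} - 8670\right) - 20794 = \left(\left(-1\right) 67 - 8670\right) - 20794 = \left(-67 - 8670\right) - 20794 = -8737 - 20794 = -29531$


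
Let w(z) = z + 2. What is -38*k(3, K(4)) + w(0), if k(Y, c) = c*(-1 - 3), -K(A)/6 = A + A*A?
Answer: -18238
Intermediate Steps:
K(A) = -6*A - 6*A² (K(A) = -6*(A + A*A) = -6*(A + A²) = -6*A - 6*A²)
k(Y, c) = -4*c (k(Y, c) = c*(-4) = -4*c)
w(z) = 2 + z
-38*k(3, K(4)) + w(0) = -(-152)*(-6*4*(1 + 4)) + (2 + 0) = -(-152)*(-6*4*5) + 2 = -(-152)*(-120) + 2 = -38*480 + 2 = -18240 + 2 = -18238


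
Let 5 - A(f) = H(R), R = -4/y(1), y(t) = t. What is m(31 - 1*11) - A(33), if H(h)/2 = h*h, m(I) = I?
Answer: 47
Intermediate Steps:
R = -4 (R = -4/1 = -4*1 = -4)
H(h) = 2*h**2 (H(h) = 2*(h*h) = 2*h**2)
A(f) = -27 (A(f) = 5 - 2*(-4)**2 = 5 - 2*16 = 5 - 1*32 = 5 - 32 = -27)
m(31 - 1*11) - A(33) = (31 - 1*11) - 1*(-27) = (31 - 11) + 27 = 20 + 27 = 47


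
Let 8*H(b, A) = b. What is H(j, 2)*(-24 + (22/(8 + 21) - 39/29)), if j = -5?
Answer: 3565/232 ≈ 15.366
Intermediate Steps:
H(b, A) = b/8
H(j, 2)*(-24 + (22/(8 + 21) - 39/29)) = ((⅛)*(-5))*(-24 + (22/(8 + 21) - 39/29)) = -5*(-24 + (22/29 - 39*1/29))/8 = -5*(-24 + (22*(1/29) - 39/29))/8 = -5*(-24 + (22/29 - 39/29))/8 = -5*(-24 - 17/29)/8 = -5/8*(-713/29) = 3565/232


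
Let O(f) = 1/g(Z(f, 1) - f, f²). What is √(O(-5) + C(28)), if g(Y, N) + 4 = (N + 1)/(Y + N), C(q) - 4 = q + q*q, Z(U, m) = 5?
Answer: √10600746/114 ≈ 28.560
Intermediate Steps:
C(q) = 4 + q + q² (C(q) = 4 + (q + q*q) = 4 + (q + q²) = 4 + q + q²)
g(Y, N) = -4 + (1 + N)/(N + Y) (g(Y, N) = -4 + (N + 1)/(Y + N) = -4 + (1 + N)/(N + Y))
O(f) = (5 + f² - f)/(-19 - 3*f² + 4*f) (O(f) = 1/((1 - 4*(5 - f) - 3*f²)/(f² + (5 - f))) = 1/((1 + (-20 + 4*f) - 3*f²)/(5 + f² - f)) = 1/((-19 - 3*f² + 4*f)/(5 + f² - f)) = (5 + f² - f)/(-19 - 3*f² + 4*f))
√(O(-5) + C(28)) = √((-5 - 5 - 1*(-5)²)/(19 - 4*(-5) + 3*(-5)²) + (4 + 28 + 28²)) = √((-5 - 5 - 1*25)/(19 + 20 + 3*25) + (4 + 28 + 784)) = √((-5 - 5 - 25)/(19 + 20 + 75) + 816) = √(-35/114 + 816) = √(92989/114) = √10600746/114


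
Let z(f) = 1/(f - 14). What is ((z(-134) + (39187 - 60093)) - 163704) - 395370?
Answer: -85837041/148 ≈ -5.7998e+5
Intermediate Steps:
z(f) = 1/(-14 + f)
((z(-134) + (39187 - 60093)) - 163704) - 395370 = ((1/(-14 - 134) + (39187 - 60093)) - 163704) - 395370 = ((1/(-148) - 20906) - 163704) - 395370 = ((-1/148 - 20906) - 163704) - 395370 = (-3094089/148 - 163704) - 395370 = -27322281/148 - 395370 = -85837041/148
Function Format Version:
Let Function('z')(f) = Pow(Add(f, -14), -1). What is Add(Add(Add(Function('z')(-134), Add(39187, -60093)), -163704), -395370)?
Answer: Rational(-85837041, 148) ≈ -5.7998e+5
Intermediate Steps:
Function('z')(f) = Pow(Add(-14, f), -1)
Add(Add(Add(Function('z')(-134), Add(39187, -60093)), -163704), -395370) = Add(Add(Add(Pow(Add(-14, -134), -1), Add(39187, -60093)), -163704), -395370) = Add(Add(Add(Pow(-148, -1), -20906), -163704), -395370) = Add(Add(Add(Rational(-1, 148), -20906), -163704), -395370) = Add(Add(Rational(-3094089, 148), -163704), -395370) = Add(Rational(-27322281, 148), -395370) = Rational(-85837041, 148)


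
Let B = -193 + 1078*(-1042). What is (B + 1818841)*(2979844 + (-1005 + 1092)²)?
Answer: 2077363352636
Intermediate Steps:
B = -1123469 (B = -193 - 1123276 = -1123469)
(B + 1818841)*(2979844 + (-1005 + 1092)²) = (-1123469 + 1818841)*(2979844 + (-1005 + 1092)²) = 695372*(2979844 + 87²) = 695372*(2979844 + 7569) = 695372*2987413 = 2077363352636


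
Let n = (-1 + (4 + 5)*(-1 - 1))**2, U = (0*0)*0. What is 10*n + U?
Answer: 3610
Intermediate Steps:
U = 0 (U = 0*0 = 0)
n = 361 (n = (-1 + 9*(-2))**2 = (-1 - 18)**2 = (-19)**2 = 361)
10*n + U = 10*361 + 0 = 3610 + 0 = 3610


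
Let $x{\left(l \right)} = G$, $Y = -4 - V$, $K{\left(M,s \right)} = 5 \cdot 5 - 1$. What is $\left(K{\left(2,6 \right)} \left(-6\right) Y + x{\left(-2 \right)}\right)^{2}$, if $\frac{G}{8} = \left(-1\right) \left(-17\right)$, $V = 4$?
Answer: $1658944$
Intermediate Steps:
$K{\left(M,s \right)} = 24$ ($K{\left(M,s \right)} = 25 - 1 = 24$)
$G = 136$ ($G = 8 \left(\left(-1\right) \left(-17\right)\right) = 8 \cdot 17 = 136$)
$Y = -8$ ($Y = -4 - 4 = -8$)
$x{\left(l \right)} = 136$
$\left(K{\left(2,6 \right)} \left(-6\right) Y + x{\left(-2 \right)}\right)^{2} = \left(24 \left(-6\right) \left(-8\right) + 136\right)^{2} = \left(\left(-144\right) \left(-8\right) + 136\right)^{2} = \left(1152 + 136\right)^{2} = 1288^{2} = 1658944$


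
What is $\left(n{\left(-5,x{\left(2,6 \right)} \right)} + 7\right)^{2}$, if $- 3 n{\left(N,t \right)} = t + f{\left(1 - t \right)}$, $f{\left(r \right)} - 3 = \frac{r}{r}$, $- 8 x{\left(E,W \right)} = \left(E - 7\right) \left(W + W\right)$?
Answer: $\frac{361}{36} \approx 10.028$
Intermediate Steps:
$x{\left(E,W \right)} = - \frac{W \left(-7 + E\right)}{4}$ ($x{\left(E,W \right)} = - \frac{\left(E - 7\right) \left(W + W\right)}{8} = - \frac{\left(E - 7\right) 2 W}{8} = - \frac{\left(-7 + E\right) 2 W}{8} = - \frac{2 W \left(-7 + E\right)}{8} = - \frac{W \left(-7 + E\right)}{4}$)
$f{\left(r \right)} = 4$ ($f{\left(r \right)} = 3 + \frac{r}{r} = 3 + 1 = 4$)
$n{\left(N,t \right)} = - \frac{4}{3} - \frac{t}{3}$ ($n{\left(N,t \right)} = - \frac{t + 4}{3} = - \frac{4 + t}{3} = - \frac{4}{3} - \frac{t}{3}$)
$\left(n{\left(-5,x{\left(2,6 \right)} \right)} + 7\right)^{2} = \left(\left(- \frac{4}{3} - \frac{\frac{1}{4} \cdot 6 \left(7 - 2\right)}{3}\right) + 7\right)^{2} = \left(\left(- \frac{4}{3} - \frac{\frac{1}{4} \cdot 6 \cdot 5}{3}\right) + 7\right)^{2} = \left(\left(- \frac{4}{3} - \frac{5}{2}\right) + 7\right)^{2} = \left(- \frac{23}{6} + 7\right)^{2} = \left(\frac{19}{6}\right)^{2} = \frac{361}{36}$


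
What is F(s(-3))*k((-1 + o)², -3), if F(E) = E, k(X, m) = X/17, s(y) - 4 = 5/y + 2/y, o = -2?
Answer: 15/17 ≈ 0.88235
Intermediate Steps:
s(y) = 4 + 7/y (s(y) = 4 + (5/y + 2/y) = 4 + 7/y)
k(X, m) = X/17 (k(X, m) = X*(1/17) = X/17)
F(s(-3))*k((-1 + o)², -3) = (4 + 7/(-3))*((-1 - 2)²/17) = (4 + 7*(-⅓))*((1/17)*(-3)²) = (4 - 7/3)*((1/17)*9) = (5/3)*(9/17) = 15/17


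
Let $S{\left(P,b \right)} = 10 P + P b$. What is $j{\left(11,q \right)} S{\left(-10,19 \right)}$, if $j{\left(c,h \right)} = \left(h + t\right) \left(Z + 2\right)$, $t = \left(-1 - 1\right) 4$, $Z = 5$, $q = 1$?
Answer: $14210$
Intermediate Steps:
$t = -8$ ($t = \left(-2\right) 4 = -8$)
$j{\left(c,h \right)} = -56 + 7 h$ ($j{\left(c,h \right)} = \left(h - 8\right) \left(5 + 2\right) = \left(-8 + h\right) 7 = -56 + 7 h$)
$j{\left(11,q \right)} S{\left(-10,19 \right)} = \left(-56 + 7 \cdot 1\right) \left(- 10 \left(10 + 19\right)\right) = \left(-56 + 7\right) \left(\left(-10\right) 29\right) = \left(-49\right) \left(-290\right) = 14210$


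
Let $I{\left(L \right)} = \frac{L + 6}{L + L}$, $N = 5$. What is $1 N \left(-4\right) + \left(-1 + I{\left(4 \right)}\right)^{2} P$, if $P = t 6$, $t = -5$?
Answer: $- \frac{175}{8} \approx -21.875$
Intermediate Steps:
$I{\left(L \right)} = \frac{6 + L}{2 L}$
$P = -30$ ($P = \left(-5\right) 6 = -30$)
$1 N \left(-4\right) + \left(-1 + I{\left(4 \right)}\right)^{2} P = 1 \cdot 5 \left(-4\right) + \left(-1 + \frac{6 + 4}{2 \cdot 4}\right)^{2} \left(-30\right) = 5 \left(-4\right) + \left(-1 + \frac{1}{2} \cdot \frac{1}{4} \cdot 10\right)^{2} \left(-30\right) = -20 + \left(-1 + \frac{5}{4}\right)^{2} \left(-30\right) = -20 + \left(\frac{1}{4}\right)^{2} \left(-30\right) = -20 + \frac{1}{16} \left(-30\right) = -20 - \frac{15}{8} = - \frac{175}{8}$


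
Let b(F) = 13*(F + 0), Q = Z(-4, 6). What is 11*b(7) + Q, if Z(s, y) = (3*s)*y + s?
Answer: 925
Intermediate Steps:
Z(s, y) = s + 3*s*y (Z(s, y) = 3*s*y + s = s + 3*s*y)
Q = -76 (Q = -4*(1 + 3*6) = -4*(1 + 18) = -4*19 = -76)
b(F) = 13*F
11*b(7) + Q = 11*(13*7) - 76 = 11*91 - 76 = 1001 - 76 = 925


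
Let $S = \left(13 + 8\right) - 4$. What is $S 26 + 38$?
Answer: $480$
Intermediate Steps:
$S = 17$ ($S = 21 - 4 = 17$)
$S 26 + 38 = 17 \cdot 26 + 38 = 442 + 38 = 480$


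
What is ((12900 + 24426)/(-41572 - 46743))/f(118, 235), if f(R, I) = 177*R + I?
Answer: -37326/1865301115 ≈ -2.0011e-5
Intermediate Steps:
f(R, I) = I + 177*R
((12900 + 24426)/(-41572 - 46743))/f(118, 235) = ((12900 + 24426)/(-41572 - 46743))/(235 + 177*118) = (37326/(-88315))/(235 + 20886) = (37326*(-1/88315))/21121 = -37326/88315*1/21121 = -37326/1865301115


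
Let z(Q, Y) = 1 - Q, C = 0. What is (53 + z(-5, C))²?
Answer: 3481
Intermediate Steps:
(53 + z(-5, C))² = (53 + (1 - 1*(-5)))² = (53 + (1 + 5))² = (53 + 6)² = 59² = 3481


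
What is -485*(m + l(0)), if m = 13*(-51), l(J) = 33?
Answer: 305550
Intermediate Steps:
m = -663
-485*(m + l(0)) = -485*(-663 + 33) = -485*(-630) = 305550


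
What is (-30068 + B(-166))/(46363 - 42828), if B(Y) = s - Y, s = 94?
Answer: -29808/3535 ≈ -8.4323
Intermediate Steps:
B(Y) = 94 - Y
(-30068 + B(-166))/(46363 - 42828) = (-30068 + (94 - 1*(-166)))/(46363 - 42828) = (-30068 + (94 + 166))/3535 = (-30068 + 260)*(1/3535) = -29808*1/3535 = -29808/3535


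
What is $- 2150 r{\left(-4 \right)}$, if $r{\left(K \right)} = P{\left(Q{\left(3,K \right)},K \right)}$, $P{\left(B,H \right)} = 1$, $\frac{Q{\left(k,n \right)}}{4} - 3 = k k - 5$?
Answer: $-2150$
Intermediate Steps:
$Q{\left(k,n \right)} = -8 + 4 k^{2}$ ($Q{\left(k,n \right)} = 12 + 4 \left(k k - 5\right) = 12 + 4 \left(k^{2} - 5\right) = 12 + 4 \left(-5 + k^{2}\right) = 12 + \left(-20 + 4 k^{2}\right) = -8 + 4 k^{2}$)
$r{\left(K \right)} = 1$
$- 2150 r{\left(-4 \right)} = \left(-2150\right) 1 = -2150$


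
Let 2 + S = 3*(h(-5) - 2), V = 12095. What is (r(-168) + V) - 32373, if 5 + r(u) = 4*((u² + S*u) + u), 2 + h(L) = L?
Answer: 111429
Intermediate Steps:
h(L) = -2 + L
S = -29 (S = -2 + 3*((-2 - 5) - 2) = -2 + 3*(-7 - 2) = -2 + 3*(-9) = -2 - 27 = -29)
r(u) = -5 - 112*u + 4*u² (r(u) = -5 + 4*((u² - 29*u) + u) = -5 + 4*(u² - 28*u) = -5 + (-112*u + 4*u²) = -5 - 112*u + 4*u²)
(r(-168) + V) - 32373 = ((-5 - 112*(-168) + 4*(-168)²) + 12095) - 32373 = ((-5 + 18816 + 4*28224) + 12095) - 32373 = ((-5 + 18816 + 112896) + 12095) - 32373 = (131707 + 12095) - 32373 = 143802 - 32373 = 111429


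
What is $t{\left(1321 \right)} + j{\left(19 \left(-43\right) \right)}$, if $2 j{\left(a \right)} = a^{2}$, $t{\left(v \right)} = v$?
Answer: $\frac{670131}{2} \approx 3.3507 \cdot 10^{5}$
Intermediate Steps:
$j{\left(a \right)} = \frac{a^{2}}{2}$
$t{\left(1321 \right)} + j{\left(19 \left(-43\right) \right)} = 1321 + \frac{\left(19 \left(-43\right)\right)^{2}}{2} = 1321 + \frac{\left(-817\right)^{2}}{2} = 1321 + \frac{1}{2} \cdot 667489 = 1321 + \frac{667489}{2} = \frac{670131}{2}$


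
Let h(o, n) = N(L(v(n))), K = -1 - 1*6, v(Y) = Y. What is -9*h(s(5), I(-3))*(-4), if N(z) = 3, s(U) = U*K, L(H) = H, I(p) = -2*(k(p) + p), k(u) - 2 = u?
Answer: 108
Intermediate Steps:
k(u) = 2 + u
I(p) = -4 - 4*p (I(p) = -2*((2 + p) + p) = -2*(2 + 2*p) = -4 - 4*p)
K = -7 (K = -1 - 6 = -7)
s(U) = -7*U (s(U) = U*(-7) = -7*U)
h(o, n) = 3
-9*h(s(5), I(-3))*(-4) = -9*3*(-4) = -27*(-4) = 108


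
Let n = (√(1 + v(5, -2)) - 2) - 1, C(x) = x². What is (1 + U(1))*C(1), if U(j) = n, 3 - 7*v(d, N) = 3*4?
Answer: -2 + I*√14/7 ≈ -2.0 + 0.53452*I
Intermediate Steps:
v(d, N) = -9/7 (v(d, N) = 3/7 - 3*4/7 = 3/7 - ⅐*12 = 3/7 - 12/7 = -9/7)
n = -3 + I*√14/7 (n = (√(1 - 9/7) - 2) - 1 = (√(-2/7) - 2) - 1 = (I*√14/7 - 2) - 1 = (-2 + I*√14/7) - 1 = -3 + I*√14/7 ≈ -3.0 + 0.53452*I)
U(j) = -3 + I*√14/7
(1 + U(1))*C(1) = (1 + (-3 + I*√14/7))*1² = (-2 + I*√14/7)*1 = -2 + I*√14/7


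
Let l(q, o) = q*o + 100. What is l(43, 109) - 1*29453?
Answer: -24666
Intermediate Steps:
l(q, o) = 100 + o*q (l(q, o) = o*q + 100 = 100 + o*q)
l(43, 109) - 1*29453 = (100 + 109*43) - 1*29453 = (100 + 4687) - 29453 = 4787 - 29453 = -24666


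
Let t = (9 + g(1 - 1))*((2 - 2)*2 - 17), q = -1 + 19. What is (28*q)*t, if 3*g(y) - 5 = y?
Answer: -91392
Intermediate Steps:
g(y) = 5/3 + y/3
q = 18
t = -544/3 (t = (9 + (5/3 + (1 - 1)/3))*((2 - 2)*2 - 17) = (9 + (5/3 + (1/3)*0))*(0*2 - 17) = (9 + (5/3 + 0))*(0 - 17) = (9 + 5/3)*(-17) = (32/3)*(-17) = -544/3 ≈ -181.33)
(28*q)*t = (28*18)*(-544/3) = 504*(-544/3) = -91392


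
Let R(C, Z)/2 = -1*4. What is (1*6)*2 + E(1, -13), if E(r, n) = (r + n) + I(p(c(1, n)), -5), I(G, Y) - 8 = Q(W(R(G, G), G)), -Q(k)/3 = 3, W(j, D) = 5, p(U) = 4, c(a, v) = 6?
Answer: -1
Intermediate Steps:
R(C, Z) = -8 (R(C, Z) = 2*(-1*4) = 2*(-4) = -8)
Q(k) = -9 (Q(k) = -3*3 = -9)
I(G, Y) = -1 (I(G, Y) = 8 - 9 = -1)
E(r, n) = -1 + n + r (E(r, n) = (r + n) - 1 = (n + r) - 1 = -1 + n + r)
(1*6)*2 + E(1, -13) = (1*6)*2 + (-1 - 13 + 1) = 6*2 - 13 = 12 - 13 = -1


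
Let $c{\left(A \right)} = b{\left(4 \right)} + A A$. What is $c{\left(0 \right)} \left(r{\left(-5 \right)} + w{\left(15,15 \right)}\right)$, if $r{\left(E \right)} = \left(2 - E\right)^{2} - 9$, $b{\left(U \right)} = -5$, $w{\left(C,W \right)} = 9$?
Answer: $-245$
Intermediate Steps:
$r{\left(E \right)} = -9 + \left(2 - E\right)^{2}$ ($r{\left(E \right)} = \left(2 - E\right)^{2} - 9 = -9 + \left(2 - E\right)^{2}$)
$c{\left(A \right)} = -5 + A^{2}$ ($c{\left(A \right)} = -5 + A A = -5 + A^{2}$)
$c{\left(0 \right)} \left(r{\left(-5 \right)} + w{\left(15,15 \right)}\right) = \left(-5 + 0^{2}\right) \left(\left(-9 + \left(-2 - 5\right)^{2}\right) + 9\right) = \left(-5 + 0\right) \left(\left(-9 + \left(-7\right)^{2}\right) + 9\right) = - 5 \left(\left(-9 + 49\right) + 9\right) = - 5 \left(40 + 9\right) = \left(-5\right) 49 = -245$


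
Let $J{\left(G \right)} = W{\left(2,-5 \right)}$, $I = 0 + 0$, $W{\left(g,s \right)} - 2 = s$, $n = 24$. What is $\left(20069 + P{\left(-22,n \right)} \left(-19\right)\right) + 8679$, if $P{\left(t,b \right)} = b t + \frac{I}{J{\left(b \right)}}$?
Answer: $38780$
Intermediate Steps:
$W{\left(g,s \right)} = 2 + s$
$I = 0$
$J{\left(G \right)} = -3$ ($J{\left(G \right)} = 2 - 5 = -3$)
$P{\left(t,b \right)} = b t$ ($P{\left(t,b \right)} = b t + \frac{0}{-3} = b t + 0 \left(- \frac{1}{3}\right) = b t + 0 = b t$)
$\left(20069 + P{\left(-22,n \right)} \left(-19\right)\right) + 8679 = \left(20069 + 24 \left(-22\right) \left(-19\right)\right) + 8679 = \left(20069 - -10032\right) + 8679 = \left(20069 + 10032\right) + 8679 = 30101 + 8679 = 38780$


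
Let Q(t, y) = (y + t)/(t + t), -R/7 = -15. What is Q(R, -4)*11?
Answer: 1111/210 ≈ 5.2905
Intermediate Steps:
R = 105 (R = -7*(-15) = 105)
Q(t, y) = (t + y)/(2*t) (Q(t, y) = (t + y)/((2*t)) = (t + y)*(1/(2*t)) = (t + y)/(2*t))
Q(R, -4)*11 = ((½)*(105 - 4)/105)*11 = ((½)*(1/105)*101)*11 = (101/210)*11 = 1111/210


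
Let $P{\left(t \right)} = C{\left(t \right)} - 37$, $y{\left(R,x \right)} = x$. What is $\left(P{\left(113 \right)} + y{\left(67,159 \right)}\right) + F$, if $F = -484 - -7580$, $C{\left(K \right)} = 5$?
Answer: $7223$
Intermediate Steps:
$P{\left(t \right)} = -32$ ($P{\left(t \right)} = 5 - 37 = -32$)
$F = 7096$ ($F = -484 + 7580 = 7096$)
$\left(P{\left(113 \right)} + y{\left(67,159 \right)}\right) + F = \left(-32 + 159\right) + 7096 = 127 + 7096 = 7223$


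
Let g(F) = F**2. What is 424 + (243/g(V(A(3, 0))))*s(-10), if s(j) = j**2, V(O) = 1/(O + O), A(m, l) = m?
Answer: 875224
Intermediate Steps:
V(O) = 1/(2*O)
424 + (243/g(V(A(3, 0))))*s(-10) = 424 + (243/(((1/2)/3)**2))*(-10)**2 = 424 + (243/(((1/2)*(1/3))**2))*100 = 424 + (243/((1/6)**2))*100 = 424 + (243/(1/36))*100 = 424 + (243*36)*100 = 424 + 8748*100 = 424 + 874800 = 875224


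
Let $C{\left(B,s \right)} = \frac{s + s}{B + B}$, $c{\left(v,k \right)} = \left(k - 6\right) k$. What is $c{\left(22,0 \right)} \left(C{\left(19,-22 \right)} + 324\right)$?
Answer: $0$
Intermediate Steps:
$c{\left(v,k \right)} = k \left(-6 + k\right)$ ($c{\left(v,k \right)} = \left(k - 6\right) k = \left(-6 + k\right) k = k \left(-6 + k\right)$)
$C{\left(B,s \right)} = \frac{s}{B}$ ($C{\left(B,s \right)} = \frac{2 s}{2 B} = 2 s \frac{1}{2 B} = \frac{s}{B}$)
$c{\left(22,0 \right)} \left(C{\left(19,-22 \right)} + 324\right) = 0 \left(-6 + 0\right) \left(- \frac{22}{19} + 324\right) = 0 \left(-6\right) \left(\left(-22\right) \frac{1}{19} + 324\right) = 0 \left(- \frac{22}{19} + 324\right) = 0 \cdot \frac{6134}{19} = 0$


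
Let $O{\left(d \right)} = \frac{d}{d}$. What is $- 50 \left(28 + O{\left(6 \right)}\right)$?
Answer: $-1450$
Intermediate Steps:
$O{\left(d \right)} = 1$
$- 50 \left(28 + O{\left(6 \right)}\right) = - 50 \left(28 + 1\right) = \left(-50\right) 29 = -1450$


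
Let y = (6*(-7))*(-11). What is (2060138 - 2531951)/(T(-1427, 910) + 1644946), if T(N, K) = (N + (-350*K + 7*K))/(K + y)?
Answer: -647327436/2256552355 ≈ -0.28687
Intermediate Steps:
y = 462 (y = -42*(-11) = 462)
T(N, K) = (N - 343*K)/(462 + K) (T(N, K) = (N + (-350*K + 7*K))/(K + 462) = (N - 343*K)/(462 + K))
(2060138 - 2531951)/(T(-1427, 910) + 1644946) = (2060138 - 2531951)/((-1427 - 343*910)/(462 + 910) + 1644946) = -471813/((-1427 - 312130)/1372 + 1644946) = -471813/((1/1372)*(-313557) + 1644946) = -471813/(-313557/1372 + 1644946) = -471813/2256552355/1372 = -471813*1372/2256552355 = -647327436/2256552355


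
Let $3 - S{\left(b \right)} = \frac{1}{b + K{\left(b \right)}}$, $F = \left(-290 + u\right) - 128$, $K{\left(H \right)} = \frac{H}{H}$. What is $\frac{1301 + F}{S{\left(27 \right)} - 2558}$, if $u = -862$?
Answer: $- \frac{196}{23847} \approx -0.0082191$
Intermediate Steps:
$K{\left(H \right)} = 1$
$F = -1280$ ($F = \left(-290 - 862\right) - 128 = -1152 - 128 = -1280$)
$S{\left(b \right)} = 3 - \frac{1}{1 + b}$ ($S{\left(b \right)} = 3 - \frac{1}{b + 1} = 3 - \frac{1}{1 + b}$)
$\frac{1301 + F}{S{\left(27 \right)} - 2558} = \frac{1301 - 1280}{\frac{2 + 3 \cdot 27}{1 + 27} - 2558} = \frac{21}{\frac{2 + 81}{28} - 2558} = \frac{21}{\frac{1}{28} \cdot 83 - 2558} = \frac{21}{\frac{83}{28} - 2558} = \frac{21}{- \frac{71541}{28}} = 21 \left(- \frac{28}{71541}\right) = - \frac{196}{23847}$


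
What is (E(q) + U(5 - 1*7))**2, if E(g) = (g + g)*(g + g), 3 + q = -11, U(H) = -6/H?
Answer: 619369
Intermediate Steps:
q = -14 (q = -3 - 11 = -14)
E(g) = 4*g**2 (E(g) = (2*g)*(2*g) = 4*g**2)
(E(q) + U(5 - 1*7))**2 = (4*(-14)**2 - 6/(5 - 1*7))**2 = (4*196 - 6/(5 - 7))**2 = (784 - 6/(-2))**2 = (784 - 6*(-1/2))**2 = (784 + 3)**2 = 787**2 = 619369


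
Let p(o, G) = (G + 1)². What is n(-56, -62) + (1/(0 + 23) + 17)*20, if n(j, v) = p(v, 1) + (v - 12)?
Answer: 6230/23 ≈ 270.87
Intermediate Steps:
p(o, G) = (1 + G)²
n(j, v) = -8 + v (n(j, v) = (1 + 1)² + (v - 12) = 2² + (-12 + v) = 4 + (-12 + v) = -8 + v)
n(-56, -62) + (1/(0 + 23) + 17)*20 = (-8 - 62) + (1/(0 + 23) + 17)*20 = -70 + (1/23 + 17)*20 = -70 + (392/23)*20 = -70 + 7840/23 = 6230/23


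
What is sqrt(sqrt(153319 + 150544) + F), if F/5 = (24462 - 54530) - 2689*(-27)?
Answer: sqrt(212675 + sqrt(303863)) ≈ 461.76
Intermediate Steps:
F = 212675 (F = 5*((24462 - 54530) - 2689*(-27)) = 5*(-30068 + 72603) = 5*42535 = 212675)
sqrt(sqrt(153319 + 150544) + F) = sqrt(sqrt(153319 + 150544) + 212675) = sqrt(sqrt(303863) + 212675) = sqrt(212675 + sqrt(303863))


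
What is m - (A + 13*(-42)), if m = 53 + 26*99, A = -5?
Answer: 3178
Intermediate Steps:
m = 2627 (m = 53 + 2574 = 2627)
m - (A + 13*(-42)) = 2627 - (-5 + 13*(-42)) = 2627 - (-5 - 546) = 2627 - 1*(-551) = 2627 + 551 = 3178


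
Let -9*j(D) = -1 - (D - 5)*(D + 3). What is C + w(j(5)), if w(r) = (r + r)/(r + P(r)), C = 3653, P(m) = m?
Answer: 3654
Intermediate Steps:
j(D) = 1/9 + (-5 + D)*(3 + D)/9 (j(D) = -(-1 - (D - 5)*(D + 3))/9 = -(-1 - (-5 + D)*(3 + D))/9 = 1/9 + (-5 + D)*(3 + D)/9)
w(r) = 1 (w(r) = (r + r)/(r + r) = (2*r)/((2*r)) = (2*r)*(1/(2*r)) = 1)
C + w(j(5)) = 3653 + 1 = 3654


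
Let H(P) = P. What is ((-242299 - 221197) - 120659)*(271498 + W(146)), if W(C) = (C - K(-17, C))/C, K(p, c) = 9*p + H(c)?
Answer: -23155238847455/146 ≈ -1.5860e+11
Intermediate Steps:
K(p, c) = c + 9*p (K(p, c) = 9*p + c = c + 9*p)
W(C) = 153/C (W(C) = (C - (C + 9*(-17)))/C = (C - (C - 153))/C = (C - (-153 + C))/C = (C + (153 - C))/C = 153/C)
((-242299 - 221197) - 120659)*(271498 + W(146)) = ((-242299 - 221197) - 120659)*(271498 + 153/146) = (-463496 - 120659)*(271498 + 153*(1/146)) = -584155*(271498 + 153/146) = -584155*39638861/146 = -23155238847455/146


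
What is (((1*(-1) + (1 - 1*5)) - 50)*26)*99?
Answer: -141570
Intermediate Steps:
(((1*(-1) + (1 - 1*5)) - 50)*26)*99 = (((-1 + (1 - 5)) - 50)*26)*99 = (((-1 - 4) - 50)*26)*99 = ((-5 - 50)*26)*99 = -55*26*99 = -1430*99 = -141570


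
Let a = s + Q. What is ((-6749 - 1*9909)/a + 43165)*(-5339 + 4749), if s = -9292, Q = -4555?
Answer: -352656223670/13847 ≈ -2.5468e+7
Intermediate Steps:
a = -13847 (a = -9292 - 4555 = -13847)
((-6749 - 1*9909)/a + 43165)*(-5339 + 4749) = ((-6749 - 1*9909)/(-13847) + 43165)*(-5339 + 4749) = ((-6749 - 9909)*(-1/13847) + 43165)*(-590) = (-16658*(-1/13847) + 43165)*(-590) = (16658/13847 + 43165)*(-590) = (597722413/13847)*(-590) = -352656223670/13847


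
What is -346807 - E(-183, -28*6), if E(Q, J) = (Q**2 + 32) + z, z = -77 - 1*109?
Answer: -380142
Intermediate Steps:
z = -186 (z = -77 - 109 = -186)
E(Q, J) = -154 + Q**2 (E(Q, J) = (Q**2 + 32) - 186 = (32 + Q**2) - 186 = -154 + Q**2)
-346807 - E(-183, -28*6) = -346807 - (-154 + (-183)**2) = -346807 - (-154 + 33489) = -346807 - 1*33335 = -346807 - 33335 = -380142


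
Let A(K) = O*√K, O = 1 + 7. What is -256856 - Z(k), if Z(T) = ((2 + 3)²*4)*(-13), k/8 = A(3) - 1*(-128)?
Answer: -255556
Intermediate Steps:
O = 8
A(K) = 8*√K
k = 1024 + 64*√3 (k = 8*(8*√3 - 1*(-128)) = 8*(8*√3 + 128) = 8*(128 + 8*√3) = 1024 + 64*√3 ≈ 1134.9)
Z(T) = -1300 (Z(T) = (5²*4)*(-13) = (25*4)*(-13) = 100*(-13) = -1300)
-256856 - Z(k) = -256856 - 1*(-1300) = -256856 + 1300 = -255556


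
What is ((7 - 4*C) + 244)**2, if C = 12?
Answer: 41209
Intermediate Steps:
((7 - 4*C) + 244)**2 = ((7 - 4*12) + 244)**2 = ((7 - 48) + 244)**2 = (-41 + 244)**2 = 203**2 = 41209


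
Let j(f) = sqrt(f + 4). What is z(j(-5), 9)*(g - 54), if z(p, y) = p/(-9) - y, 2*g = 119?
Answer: -99/2 - 11*I/18 ≈ -49.5 - 0.61111*I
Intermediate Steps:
g = 119/2 (g = (1/2)*119 = 119/2 ≈ 59.500)
j(f) = sqrt(4 + f)
z(p, y) = -y - p/9 (z(p, y) = p*(-1/9) - y = -p/9 - y = -y - p/9)
z(j(-5), 9)*(g - 54) = (-1*9 - sqrt(4 - 5)/9)*(119/2 - 54) = (-9 - I/9)*(11/2) = -99/2 - 11*I/18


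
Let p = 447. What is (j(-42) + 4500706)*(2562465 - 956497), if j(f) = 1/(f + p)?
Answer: 2927335876036208/405 ≈ 7.2280e+12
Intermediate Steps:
j(f) = 1/(447 + f) (j(f) = 1/(f + 447) = 1/(447 + f))
(j(-42) + 4500706)*(2562465 - 956497) = (1/(447 - 42) + 4500706)*(2562465 - 956497) = (1/405 + 4500706)*1605968 = (1822785931/405)*1605968 = 2927335876036208/405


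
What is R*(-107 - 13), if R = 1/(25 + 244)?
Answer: -120/269 ≈ -0.44610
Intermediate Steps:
R = 1/269 ≈ 0.0037175
R*(-107 - 13) = (-107 - 13)/269 = (1/269)*(-120) = -120/269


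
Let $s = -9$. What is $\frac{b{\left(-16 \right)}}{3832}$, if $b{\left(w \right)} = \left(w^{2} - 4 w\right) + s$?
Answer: $\frac{311}{3832} \approx 0.081159$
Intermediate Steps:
$b{\left(w \right)} = -9 + w^{2} - 4 w$ ($b{\left(w \right)} = \left(w^{2} - 4 w\right) - 9 = -9 + w^{2} - 4 w$)
$\frac{b{\left(-16 \right)}}{3832} = \frac{-9 + \left(-16\right)^{2} - -64}{3832} = \left(-9 + 256 + 64\right) \frac{1}{3832} = 311 \cdot \frac{1}{3832} = \frac{311}{3832}$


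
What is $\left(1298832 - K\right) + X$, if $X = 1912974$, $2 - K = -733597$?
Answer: $2478207$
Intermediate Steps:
$K = 733599$ ($K = 2 - -733597 = 2 + 733597 = 733599$)
$\left(1298832 - K\right) + X = \left(1298832 - 733599\right) + 1912974 = 565233 + 1912974 = 2478207$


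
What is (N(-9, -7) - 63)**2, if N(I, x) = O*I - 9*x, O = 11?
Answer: 9801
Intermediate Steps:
N(I, x) = -9*x + 11*I (N(I, x) = 11*I - 9*x = -9*x + 11*I)
(N(-9, -7) - 63)**2 = ((-9*(-7) + 11*(-9)) - 63)**2 = ((63 - 99) - 63)**2 = (-36 - 63)**2 = (-99)**2 = 9801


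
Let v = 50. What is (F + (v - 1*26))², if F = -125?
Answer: 10201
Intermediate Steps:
(F + (v - 1*26))² = (-125 + (50 - 1*26))² = (-125 + (50 - 26))² = (-125 + 24)² = (-101)² = 10201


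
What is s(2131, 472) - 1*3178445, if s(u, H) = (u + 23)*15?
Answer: -3146135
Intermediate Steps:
s(u, H) = 345 + 15*u (s(u, H) = (23 + u)*15 = 345 + 15*u)
s(2131, 472) - 1*3178445 = (345 + 15*2131) - 1*3178445 = (345 + 31965) - 3178445 = 32310 - 3178445 = -3146135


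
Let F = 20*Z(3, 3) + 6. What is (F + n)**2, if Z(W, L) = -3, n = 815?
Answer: 579121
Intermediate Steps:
F = -54 (F = 20*(-3) + 6 = -60 + 6 = -54)
(F + n)**2 = (-54 + 815)**2 = 761**2 = 579121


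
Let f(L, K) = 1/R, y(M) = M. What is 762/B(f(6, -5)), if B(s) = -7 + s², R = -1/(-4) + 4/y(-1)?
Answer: -171450/1559 ≈ -109.97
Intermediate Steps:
R = -15/4 (R = -1/(-4) + 4/(-1) = -1*(-¼) + 4*(-1) = ¼ - 4 = -15/4 ≈ -3.7500)
f(L, K) = -4/15 (f(L, K) = 1/(-15/4) = -4/15)
762/B(f(6, -5)) = 762/(-7 + (-4/15)²) = 762/(-7 + 16/225) = 762/(-1559/225) = 762*(-225/1559) = -171450/1559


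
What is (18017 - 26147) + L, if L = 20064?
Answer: 11934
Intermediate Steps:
(18017 - 26147) + L = (18017 - 26147) + 20064 = -8130 + 20064 = 11934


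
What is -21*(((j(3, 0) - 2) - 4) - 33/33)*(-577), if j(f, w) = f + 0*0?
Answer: -48468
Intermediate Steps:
j(f, w) = f (j(f, w) = f + 0 = f)
-21*(((j(3, 0) - 2) - 4) - 33/33)*(-577) = -21*(((3 - 2) - 4) - 33/33)*(-577) = -21*((1 - 4) - 33*1/33)*(-577) = -21*(-3 - 1)*(-577) = -21*(-4)*(-577) = 84*(-577) = -48468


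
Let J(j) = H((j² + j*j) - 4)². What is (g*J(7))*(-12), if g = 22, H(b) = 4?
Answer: -4224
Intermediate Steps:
J(j) = 16 (J(j) = 4² = 16)
(g*J(7))*(-12) = (22*16)*(-12) = 352*(-12) = -4224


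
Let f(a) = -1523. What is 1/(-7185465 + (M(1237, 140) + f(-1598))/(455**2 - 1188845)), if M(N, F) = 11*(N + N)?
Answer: -981820/7054833271991 ≈ -1.3917e-7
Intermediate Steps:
M(N, F) = 22*N (M(N, F) = 11*(2*N) = 22*N)
1/(-7185465 + (M(1237, 140) + f(-1598))/(455**2 - 1188845)) = 1/(-7185465 + (22*1237 - 1523)/(455**2 - 1188845)) = 1/(-7185465 + (27214 - 1523)/(207025 - 1188845)) = 1/(-7185465 + 25691/(-981820)) = 1/(-7185465 + 25691*(-1/981820)) = 1/(-7185465 - 25691/981820) = 1/(-7054833271991/981820) = -981820/7054833271991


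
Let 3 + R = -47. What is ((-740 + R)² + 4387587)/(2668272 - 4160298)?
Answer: -5011687/1492026 ≈ -3.3590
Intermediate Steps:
R = -50 (R = -3 - 47 = -50)
((-740 + R)² + 4387587)/(2668272 - 4160298) = ((-740 - 50)² + 4387587)/(2668272 - 4160298) = ((-790)² + 4387587)/(-1492026) = (624100 + 4387587)*(-1/1492026) = 5011687*(-1/1492026) = -5011687/1492026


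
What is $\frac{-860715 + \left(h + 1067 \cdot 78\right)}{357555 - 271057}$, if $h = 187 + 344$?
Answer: $- \frac{388479}{43249} \approx -8.9824$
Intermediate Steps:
$h = 531$
$\frac{-860715 + \left(h + 1067 \cdot 78\right)}{357555 - 271057} = \frac{-860715 + \left(531 + 1067 \cdot 78\right)}{357555 - 271057} = \frac{-860715 + \left(531 + 83226\right)}{86498} = \left(-860715 + 83757\right) \frac{1}{86498} = \left(-776958\right) \frac{1}{86498} = - \frac{388479}{43249}$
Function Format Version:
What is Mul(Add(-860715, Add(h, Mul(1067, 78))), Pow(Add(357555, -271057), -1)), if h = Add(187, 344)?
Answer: Rational(-388479, 43249) ≈ -8.9824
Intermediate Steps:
h = 531
Mul(Add(-860715, Add(h, Mul(1067, 78))), Pow(Add(357555, -271057), -1)) = Mul(Add(-860715, Add(531, Mul(1067, 78))), Pow(Add(357555, -271057), -1)) = Mul(Add(-860715, Add(531, 83226)), Pow(86498, -1)) = Mul(Add(-860715, 83757), Rational(1, 86498)) = Mul(-776958, Rational(1, 86498)) = Rational(-388479, 43249)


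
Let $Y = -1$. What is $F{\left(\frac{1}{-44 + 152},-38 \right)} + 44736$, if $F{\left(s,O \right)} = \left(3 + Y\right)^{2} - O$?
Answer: $44778$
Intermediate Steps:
$F{\left(s,O \right)} = 4 - O$ ($F{\left(s,O \right)} = \left(3 - 1\right)^{2} - O = 2^{2} - O = 4 - O$)
$F{\left(\frac{1}{-44 + 152},-38 \right)} + 44736 = \left(4 - -38\right) + 44736 = \left(4 + 38\right) + 44736 = 42 + 44736 = 44778$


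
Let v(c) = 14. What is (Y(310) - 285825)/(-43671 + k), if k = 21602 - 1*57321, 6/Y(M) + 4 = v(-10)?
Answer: 42033/11675 ≈ 3.6003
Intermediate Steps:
Y(M) = ⅗ (Y(M) = 6/(-4 + 14) = 6/10 = 6*(⅒) = ⅗)
k = -35719 (k = 21602 - 57321 = -35719)
(Y(310) - 285825)/(-43671 + k) = (⅗ - 285825)/(-43671 - 35719) = -1429122/5/(-79390) = -1429122/5*(-1/79390) = 42033/11675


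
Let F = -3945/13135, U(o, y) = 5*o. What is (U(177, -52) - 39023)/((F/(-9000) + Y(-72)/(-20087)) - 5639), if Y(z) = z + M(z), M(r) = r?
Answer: 6037460765286000/892684403286119 ≈ 6.7633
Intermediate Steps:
F = -789/2627 (F = -3945*1/13135 = -789/2627 ≈ -0.30034)
Y(z) = 2*z (Y(z) = z + z = 2*z)
(U(177, -52) - 39023)/((F/(-9000) + Y(-72)/(-20087)) - 5639) = (5*177 - 39023)/((-789/2627/(-9000) + (2*(-72))/(-20087)) - 5639) = (885 - 39023)/((-789/2627*(-1/9000) - 144*(-1/20087)) - 5639) = -38138/((263/7881000 + 144/20087) - 5639) = -38138/(1140146881/158305647000 - 5639) = -38138/(-892684403286119/158305647000) = -38138*(-158305647000/892684403286119) = 6037460765286000/892684403286119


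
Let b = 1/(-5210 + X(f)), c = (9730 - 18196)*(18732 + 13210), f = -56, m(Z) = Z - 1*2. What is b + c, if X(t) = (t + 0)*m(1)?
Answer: -1393749689689/5154 ≈ -2.7042e+8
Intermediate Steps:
m(Z) = -2 + Z (m(Z) = Z - 2 = -2 + Z)
X(t) = -t (X(t) = (t + 0)*(-2 + 1) = t*(-1) = -t)
c = -270420972 (c = -8466*31942 = -270420972)
b = -1/5154 (b = 1/(-5210 - 1*(-56)) = 1/(-5210 + 56) = 1/(-5154) = -1/5154 ≈ -0.00019402)
b + c = -1/5154 - 270420972 = -1393749689689/5154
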